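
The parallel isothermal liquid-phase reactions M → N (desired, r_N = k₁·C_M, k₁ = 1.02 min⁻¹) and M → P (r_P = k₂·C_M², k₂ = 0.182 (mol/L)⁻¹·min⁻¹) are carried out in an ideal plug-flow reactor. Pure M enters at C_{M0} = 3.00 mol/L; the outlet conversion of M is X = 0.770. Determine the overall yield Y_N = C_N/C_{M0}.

0.584

C_M = C_{M0}(1−X) = 0.6900 mol/L.
Along a PFR/batch, dC_N/dC_M = −r_N/(r_N+r_P) = −k₁/(k₁+k₂·C_M).
Integrating from C_{M0} to C_M: C_N = (1.02/0.182)·ln[(1.02+0.182·3.00)/(1.02+0.182·0.690)] = 5.604·ln(1.566/1.146) = 1.752 mol/L.
Y_N = C_N/C_{M0} = 1.752/3.00 = 0.584.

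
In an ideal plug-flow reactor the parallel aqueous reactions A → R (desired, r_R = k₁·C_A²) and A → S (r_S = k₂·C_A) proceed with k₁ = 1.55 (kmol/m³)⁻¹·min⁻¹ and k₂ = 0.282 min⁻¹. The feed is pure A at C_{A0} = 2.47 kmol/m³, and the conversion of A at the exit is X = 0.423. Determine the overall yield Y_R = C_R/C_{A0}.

C_A = C_{A0}(1−X) = 1.425 kmol/m³.
Along a PFR/batch, dC_S/dC_A = −r_S/(r_R+r_S) = −k₂/(k₂+k₁·C_A).
Integrating from C_{A0} to C_A: C_S = (0.282/1.55)·ln[(0.282+1.55·2.47)/(0.282+1.55·1.43)] = 0.1819·ln(4.111/2.491) = 0.09112 kmol/m³.
Then C_R = (C_{A0}−C_A) − C_S = 1.045 − 0.09112 = 0.9537 kmol/m³.
Y_R = C_R/C_{A0} = 0.9537/2.47 = 0.386.

0.386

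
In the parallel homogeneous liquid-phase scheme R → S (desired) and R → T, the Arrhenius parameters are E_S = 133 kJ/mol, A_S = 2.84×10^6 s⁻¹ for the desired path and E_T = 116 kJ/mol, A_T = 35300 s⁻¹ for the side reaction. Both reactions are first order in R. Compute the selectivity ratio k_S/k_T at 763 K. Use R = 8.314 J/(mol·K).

5.52

k_S/k_T = (A_S/A_T)·exp[−(E_S−E_T)/(RT)] = (A_S/A_T)·exp[(E_T−E_S)/(RT)].
(E_T−E_S)/(RT) = (116−133)×10³/(8.314×763) = -17000/6344 = -2.680.
k_S/k_T = (2.84×10^6/35300)·exp(-2.680) = 80.45 × 0.06857 = 5.52.
Since E_S > E_T, raising the temperature improves selectivity toward S.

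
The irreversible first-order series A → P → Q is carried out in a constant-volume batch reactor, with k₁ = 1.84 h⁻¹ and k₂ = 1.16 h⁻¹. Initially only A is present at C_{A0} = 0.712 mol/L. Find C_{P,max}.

0.324 mol/L

At the optimum, C_{P,max}/C_{A0} = (k₁/k₂)^[k₂/(k₂−k₁)].
= (1.84/1.16)^(1.16/(1.16−1.84)) = (1.586)^(-1.706) = 0.4552.
C_{P,max} = 0.4552×0.712 = 0.324 mol/L.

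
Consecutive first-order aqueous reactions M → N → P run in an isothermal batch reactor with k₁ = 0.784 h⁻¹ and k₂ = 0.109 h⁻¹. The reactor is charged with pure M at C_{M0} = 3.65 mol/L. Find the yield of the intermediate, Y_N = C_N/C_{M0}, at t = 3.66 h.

0.713

The intermediate concentration in a first-order A→B→C sequence is C_N = k₁C_{M0}(e^(−k₁t) − e^(−k₂t))/(k₂−k₁).
e^(−k₁t) = e^(−0.784×3.66) = e^(−2.869) = 0.05673; e^(−k₂t) = e^(−0.3989) = 0.6710.
C_N = 0.784×3.65/(0.109−0.784) × (0.05673−0.6710) = (-4.239)×(-0.6143) = 2.604 mol/L.
Y_N = C_N/C_{M0} = 2.604/3.65 = 0.713.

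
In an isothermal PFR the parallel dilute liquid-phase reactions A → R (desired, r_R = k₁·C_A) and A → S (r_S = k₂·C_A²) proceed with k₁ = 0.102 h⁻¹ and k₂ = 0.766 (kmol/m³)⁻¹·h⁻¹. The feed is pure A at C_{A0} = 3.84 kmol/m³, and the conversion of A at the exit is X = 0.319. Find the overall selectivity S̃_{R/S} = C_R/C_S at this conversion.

0.0417

C_A = C_{A0}(1−X) = 2.615 kmol/m³.
Along a PFR/batch, dC_R/dC_A = −r_R/(r_R+r_S) = −k₁/(k₁+k₂·C_A).
Integrating from C_{A0} to C_A: C_R = (0.102/0.766)·ln[(0.102+0.766·3.84)/(0.102+0.766·2.62)] = 0.1332·ln(3.043/2.105) = 0.04908 kmol/m³.
C_S = (C_{A0}−C_A)−C_R = 1.176 kmol/m³; S̃_{R/S} = 0.04908/1.176 = 0.0417.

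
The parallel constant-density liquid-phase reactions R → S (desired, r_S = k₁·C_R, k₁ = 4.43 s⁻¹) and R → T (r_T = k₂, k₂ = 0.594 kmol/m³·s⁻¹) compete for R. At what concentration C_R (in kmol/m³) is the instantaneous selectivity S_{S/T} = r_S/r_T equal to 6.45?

S_{S/T} = (k₁/k₂)·C_R ⇒ C_R = S·k₂/k₁.
= 6.45×0.594/4.43 = 0.865 kmol/m³.

0.865 kmol/m³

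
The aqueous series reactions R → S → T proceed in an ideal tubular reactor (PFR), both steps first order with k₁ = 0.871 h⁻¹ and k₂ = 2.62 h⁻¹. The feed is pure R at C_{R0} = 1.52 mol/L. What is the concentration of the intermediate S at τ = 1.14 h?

Solving the coupled first-order balances gives C_S(τ) = [k₁/(k₂−k₁)]·C_{R0}·(e^(−k₁τ) − e^(−k₂τ)).
e^(−k₁τ) = e^(−0.871×1.14) = e^(−0.9929) = 0.3705; e^(−k₂τ) = e^(−2.987) = 0.05045.
C_S = 0.871×1.52/(2.62−0.871) × (0.3705−0.05045) = 0.7570×0.3200 = 0.2423 mol/L.

0.242 mol/L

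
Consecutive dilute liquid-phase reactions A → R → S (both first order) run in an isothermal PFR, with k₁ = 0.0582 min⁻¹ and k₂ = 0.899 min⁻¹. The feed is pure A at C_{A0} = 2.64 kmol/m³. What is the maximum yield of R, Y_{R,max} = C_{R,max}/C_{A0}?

For a first-order series the maximum intermediate yield is C_{R,max}/C_{A0} = (k₁/k₂)^[k₂/(k₂−k₁)].
= (0.0582/0.899)^(0.899/(0.899−0.0582)) = (0.06474)^(1.069) = 0.05356.

0.0536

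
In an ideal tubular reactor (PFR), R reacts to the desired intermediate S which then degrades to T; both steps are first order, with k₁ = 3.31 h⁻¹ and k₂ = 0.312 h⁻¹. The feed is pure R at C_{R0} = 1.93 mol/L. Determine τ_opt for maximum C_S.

Setting dC_S/dτ = 0 gives τ_opt = ln(k₂/k₁)/(k₂−k₁).
= ln(0.312/3.31)/(0.312−3.31) = ln(0.09426)/-2.998 = -2.362/-2.998 = 0.788 h.

0.788 h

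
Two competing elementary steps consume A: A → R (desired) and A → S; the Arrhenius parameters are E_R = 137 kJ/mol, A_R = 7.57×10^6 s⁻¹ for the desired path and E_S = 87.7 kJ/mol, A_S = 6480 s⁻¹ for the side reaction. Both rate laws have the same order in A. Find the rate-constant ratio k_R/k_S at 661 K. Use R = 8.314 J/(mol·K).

0.148

Since both paths have the same order in A, the concentration cancels and S_{R/S} = k_R/k_S = (A_R/A_S)·exp[(E_S−E_R)/(RT)].
(E_S−E_R)/(RT) = (87.7−137)×10³/(8.314×661) = -49300/5496 = -8.971.
k_R/k_S = (7.57×10^6/6480)·exp(-8.971) = 1168 × 1.271×10^-4 = 0.148.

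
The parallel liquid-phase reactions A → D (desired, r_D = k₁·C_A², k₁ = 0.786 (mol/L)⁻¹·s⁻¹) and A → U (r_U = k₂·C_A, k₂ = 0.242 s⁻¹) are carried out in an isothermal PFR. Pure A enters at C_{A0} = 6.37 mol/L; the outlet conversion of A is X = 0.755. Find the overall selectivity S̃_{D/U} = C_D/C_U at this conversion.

11.3

C_A = C_{A0}(1−X) = 1.561 mol/L.
Along a PFR/batch, dC_U/dC_A = −r_U/(r_D+r_U) = −k₂/(k₂+k₁·C_A).
Integrating from C_{A0} to C_A: C_U = (0.242/0.786)·ln[(0.242+0.786·6.37)/(0.242+0.786·1.56)] = 0.3079·ln(5.249/1.469) = 0.3921 mol/L.
Then C_D = (C_{A0}−C_A) − C_U = 4.809 − 0.3921 = 4.417 mol/L.
S̃_{D/U} = C_D/C_U = 4.417/0.3921 = 11.3.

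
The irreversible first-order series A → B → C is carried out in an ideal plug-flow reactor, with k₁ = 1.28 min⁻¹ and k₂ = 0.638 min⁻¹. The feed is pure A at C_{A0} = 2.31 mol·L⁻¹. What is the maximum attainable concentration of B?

1.16 mol·L⁻¹

At the optimum, C_{B,max}/C_{A0} = (k₁/k₂)^[k₂/(k₂−k₁)].
= (1.28/0.638)^(0.638/(0.638−1.28)) = (2.006)^(-0.9938) = 0.5006.
C_{B,max} = 0.5006×2.31 = 1.16 mol·L⁻¹.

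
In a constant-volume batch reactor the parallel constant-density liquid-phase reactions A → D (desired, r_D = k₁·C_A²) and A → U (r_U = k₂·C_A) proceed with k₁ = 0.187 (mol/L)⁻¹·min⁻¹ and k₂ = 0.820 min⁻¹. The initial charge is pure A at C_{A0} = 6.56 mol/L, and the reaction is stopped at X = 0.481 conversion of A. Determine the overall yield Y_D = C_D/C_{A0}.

C_A = C_{A0}(1−X) = 3.405 mol/L.
Along a PFR/batch, dC_U/dC_A = −r_U/(r_D+r_U) = −k₂/(k₂+k₁·C_A).
Integrating from C_{A0} to C_A: C_U = (0.820/0.187)·ln[(0.820+0.187·6.56)/(0.820+0.187·3.40)] = 4.385·ln(2.047/1.457) = 1.491 mol/L.
Then C_D = (C_{A0}−C_A) − C_U = 3.155 − 1.491 = 1.664 mol/L.
Y_D = C_D/C_{A0} = 1.664/6.56 = 0.254.

0.254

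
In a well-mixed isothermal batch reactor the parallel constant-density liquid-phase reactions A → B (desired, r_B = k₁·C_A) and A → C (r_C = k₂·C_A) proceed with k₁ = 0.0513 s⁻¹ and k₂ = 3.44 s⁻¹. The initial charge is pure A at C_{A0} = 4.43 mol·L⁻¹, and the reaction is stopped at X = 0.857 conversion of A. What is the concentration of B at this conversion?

C_A = C_{A0}(1−X) = 0.6335 mol·L⁻¹.
Both paths are first order in A, so the instantaneous fraction to B is constant: dC_B/d(−C_A) = k₁/(k₁+k₂) = 0.01469.
C_B = 0.01469·(C_{A0}−C_A) = 0.01469×3.797 = 0.0558 mol·L⁻¹.

0.0558 mol·L⁻¹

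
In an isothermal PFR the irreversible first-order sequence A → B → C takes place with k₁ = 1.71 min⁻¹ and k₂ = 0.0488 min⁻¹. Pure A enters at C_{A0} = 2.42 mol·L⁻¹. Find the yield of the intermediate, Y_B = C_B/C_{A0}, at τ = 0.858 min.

For first-order series with pure A initially, C_B(τ) = k₁C_{A0}/(k₂−k₁)·(e^(−k₁τ) − e^(−k₂τ)).
e^(−k₁τ) = e^(−1.71×0.858) = e^(−1.467) = 0.2306; e^(−k₂τ) = e^(−0.04187) = 0.9590.
C_B = 1.71×2.42/(0.0488−1.71) × (0.2306−0.9590) = (-2.491)×(-0.7284) = 1.815 mol·L⁻¹.
Y_B = C_B/C_{A0} = 1.815/2.42 = 0.750.

0.750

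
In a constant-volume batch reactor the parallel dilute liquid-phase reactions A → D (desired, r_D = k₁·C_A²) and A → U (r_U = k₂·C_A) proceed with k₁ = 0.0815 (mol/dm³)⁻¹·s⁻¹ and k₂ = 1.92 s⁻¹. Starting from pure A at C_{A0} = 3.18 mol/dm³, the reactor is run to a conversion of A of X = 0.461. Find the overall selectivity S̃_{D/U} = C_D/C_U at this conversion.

C_A = C_{A0}(1−X) = 1.714 mol/dm³.
Along a PFR/batch, dC_U/dC_A = −r_U/(r_D+r_U) = −k₂/(k₂+k₁·C_A).
Integrating from C_{A0} to C_A: C_U = (1.92/0.0815)·ln[(1.92+0.0815·3.18)/(1.92+0.0815·1.71)] = 23.56·ln(2.179/2.060) = 1.328 mol/dm³.
Then C_D = (C_{A0}−C_A) − C_U = 1.466 − 1.328 = 0.1376 mol/dm³.
S̃_{D/U} = C_D/C_U = 0.1376/1.328 = 0.104.

0.104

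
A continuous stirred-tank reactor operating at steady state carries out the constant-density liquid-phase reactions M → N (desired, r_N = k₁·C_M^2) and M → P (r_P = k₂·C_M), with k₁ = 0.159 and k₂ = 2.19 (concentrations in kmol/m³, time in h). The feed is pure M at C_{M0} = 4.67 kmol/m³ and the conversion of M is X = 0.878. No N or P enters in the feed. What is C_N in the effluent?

0.163 kmol/m³

Exit C_M = C_{M0}(1−X) = 4.67×0.122 = 0.5697 kmol/m³.
A CSTR operates uniformly at the exit composition, giving r_N = 0.05161 and r_P = 1.248 (each k·C_M^n at C_M = 0.5697).
Fraction of consumed M going to N: r_N/(r_N+r_P) = 0.03972.
C_N = 0.03972·C_{M0}·X = 0.03972×4.67×0.878 = 0.163 kmol/m³.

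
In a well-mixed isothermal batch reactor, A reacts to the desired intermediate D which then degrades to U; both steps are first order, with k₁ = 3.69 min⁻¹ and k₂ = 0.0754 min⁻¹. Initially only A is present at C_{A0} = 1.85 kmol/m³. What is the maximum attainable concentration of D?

1.71 kmol/m³

At the optimum, C_{D,max}/C_{A0} = (k₁/k₂)^[k₂/(k₂−k₁)].
= (3.69/0.0754)^(0.0754/(0.0754−3.69)) = (48.94)^(-0.02086) = 0.9220.
C_{D,max} = 0.9220×1.85 = 1.71 kmol/m³.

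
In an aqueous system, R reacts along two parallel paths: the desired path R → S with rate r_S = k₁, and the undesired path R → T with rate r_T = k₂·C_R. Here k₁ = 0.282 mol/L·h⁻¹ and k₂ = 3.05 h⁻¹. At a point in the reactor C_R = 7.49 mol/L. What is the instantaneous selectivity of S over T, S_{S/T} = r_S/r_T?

0.0123

S_{S/T} = r_S/r_T = (k₁)/(k₂·C_R) = (k₁/k₂)·C_R⁻¹.
= (0.282) / (3.05×7.490) = 0.2820/22.84 = 0.0123.
The undesired path is higher order in R, so low C_R (CSTR or dilute feed) favours S.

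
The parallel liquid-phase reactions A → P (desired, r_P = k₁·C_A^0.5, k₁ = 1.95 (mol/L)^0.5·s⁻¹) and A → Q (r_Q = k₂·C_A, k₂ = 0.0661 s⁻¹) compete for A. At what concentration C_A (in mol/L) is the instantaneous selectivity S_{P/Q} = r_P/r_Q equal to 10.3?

8.20 mol/L

S_{P/Q} = (k₁/k₂)·C_A^-0.5 ⇒ C_A = (S·k₂/k₁)^(-2).
= (10.3×0.0661/1.95)^(-2) = (0.3491)^(-2) = 8.20 mol/L.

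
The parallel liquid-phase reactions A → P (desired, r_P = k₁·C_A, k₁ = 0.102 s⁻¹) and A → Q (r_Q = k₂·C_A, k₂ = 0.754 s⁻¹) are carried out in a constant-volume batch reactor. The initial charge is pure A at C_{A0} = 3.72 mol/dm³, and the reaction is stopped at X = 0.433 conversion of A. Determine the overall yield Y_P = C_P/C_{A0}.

C_A = C_{A0}(1−X) = 2.109 mol/dm³.
Both paths are first order in A, so the instantaneous fraction to P is constant: dC_P/d(−C_A) = k₁/(k₁+k₂) = 0.1192.
C_P = 0.1192·(C_{A0}−C_A) = 0.1192×1.611 = 0.192 mol/dm³.
Y_P = C_P/C_{A0} = 0.1919/3.72 = 0.0516.

0.0516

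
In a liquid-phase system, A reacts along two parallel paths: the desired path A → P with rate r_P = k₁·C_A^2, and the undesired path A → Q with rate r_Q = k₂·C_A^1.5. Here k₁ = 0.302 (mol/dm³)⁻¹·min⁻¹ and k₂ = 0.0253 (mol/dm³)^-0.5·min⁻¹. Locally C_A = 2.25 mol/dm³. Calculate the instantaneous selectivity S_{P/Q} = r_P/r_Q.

S_{P/Q} = r_P/r_Q = (k₁·C_A^2)/(k₂·C_A^1.5) = (k₁/k₂)·C_A^0.5.
= (0.302×2.250^2) / (0.0253×2.250^1.5) = 1.529/0.08539 = 17.9.

17.9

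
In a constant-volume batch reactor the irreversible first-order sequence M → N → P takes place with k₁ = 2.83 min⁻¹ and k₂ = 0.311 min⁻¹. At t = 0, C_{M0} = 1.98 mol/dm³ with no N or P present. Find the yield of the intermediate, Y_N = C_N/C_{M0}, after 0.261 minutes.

0.499

For first-order series with pure M initially, C_N(t) = k₁C_{M0}/(k₂−k₁)·(e^(−k₁t) − e^(−k₂t)).
e^(−k₁t) = e^(−2.83×0.261) = e^(−0.7386) = 0.4778; e^(−k₂t) = e^(−0.08117) = 0.9220.
C_N = 2.83×1.98/(0.311−2.83) × (0.4778−0.9220) = (-2.224)×(-0.4443) = 0.9883 mol/dm³.
Y_N = C_N/C_{M0} = 0.9883/1.98 = 0.499.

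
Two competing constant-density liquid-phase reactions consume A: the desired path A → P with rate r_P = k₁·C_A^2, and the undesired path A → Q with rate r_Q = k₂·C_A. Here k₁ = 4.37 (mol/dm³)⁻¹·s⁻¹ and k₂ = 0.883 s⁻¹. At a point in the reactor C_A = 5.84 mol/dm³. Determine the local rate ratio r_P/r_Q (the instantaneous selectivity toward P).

S_{P/Q} = r_P/r_Q = (k₁·C_A^2)/(k₂·C_A) = (k₁/k₂)·C_A.
= (4.37×5.840^2) / (0.883×5.840) = 149.0/5.157 = 28.9.
Since the desired path is higher order in A, keeping C_A high (PFR or concentrated feed) favours P.

28.9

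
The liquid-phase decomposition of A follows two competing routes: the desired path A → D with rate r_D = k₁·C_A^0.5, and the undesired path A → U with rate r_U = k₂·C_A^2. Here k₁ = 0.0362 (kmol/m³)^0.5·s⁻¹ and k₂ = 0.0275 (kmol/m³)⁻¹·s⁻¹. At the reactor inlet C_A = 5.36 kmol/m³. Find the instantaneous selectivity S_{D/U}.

S_{D/U} = r_D/r_U = (k₁·C_A^0.5)/(k₂·C_A^2) = (k₁/k₂)·C_A^-1.5.
= (0.0362×5.360^0.5) / (0.0275×5.360^2) = 0.08381/0.7901 = 0.106.

0.106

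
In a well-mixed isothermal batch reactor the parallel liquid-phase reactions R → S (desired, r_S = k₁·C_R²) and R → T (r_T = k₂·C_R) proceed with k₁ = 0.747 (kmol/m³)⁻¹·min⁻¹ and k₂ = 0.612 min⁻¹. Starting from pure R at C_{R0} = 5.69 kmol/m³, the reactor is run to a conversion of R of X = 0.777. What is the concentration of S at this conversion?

C_R = C_{R0}(1−X) = 1.269 kmol/m³.
Along a PFR/batch, dC_T/dC_R = −r_T/(r_S+r_T) = −k₂/(k₂+k₁·C_R).
Integrating from C_{R0} to C_R: C_T = (0.612/0.747)·ln[(0.612+0.747·5.69)/(0.612+0.747·1.27)] = 0.8193·ln(4.862/1.560) = 0.9315 kmol/m³.
Then C_S = (C_{R0}−C_R) − C_T = 4.421 − 0.9315 = 3.490 kmol/m³.

3.49 kmol/m³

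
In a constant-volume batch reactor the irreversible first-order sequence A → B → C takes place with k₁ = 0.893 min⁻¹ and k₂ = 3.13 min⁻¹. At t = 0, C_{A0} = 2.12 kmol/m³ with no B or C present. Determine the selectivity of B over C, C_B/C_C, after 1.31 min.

0.205

The intermediate concentration in a first-order A→B→C sequence is C_B = k₁C_{A0}(e^(−k₁t) − e^(−k₂t))/(k₂−k₁).
e^(−k₁t) = e^(−0.893×1.31) = e^(−1.170) = 0.3104; e^(−k₂t) = e^(−4.100) = 0.01657.
C_B = 0.893×2.12/(3.13−0.893) × (0.3104−0.01657) = 0.8463×0.2939 = 0.2487 kmol/m³.
C_A = C_{A0}e^(−k₁t) = 0.6581 kmol/m³, so C_C = C_{A0}−C_A−C_B = 1.213 kmol/m³; C_B/C_C = 0.205.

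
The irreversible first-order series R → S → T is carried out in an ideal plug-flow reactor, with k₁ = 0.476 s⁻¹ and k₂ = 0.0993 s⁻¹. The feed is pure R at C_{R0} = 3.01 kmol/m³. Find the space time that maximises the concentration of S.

4.16 s

Setting dC_S/dτ = 0 gives τ_opt = ln(k₂/k₁)/(k₂−k₁).
= ln(0.0993/0.476)/(0.0993−0.476) = ln(0.2086)/-0.3767 = -1.567/-0.3767 = 4.16 s.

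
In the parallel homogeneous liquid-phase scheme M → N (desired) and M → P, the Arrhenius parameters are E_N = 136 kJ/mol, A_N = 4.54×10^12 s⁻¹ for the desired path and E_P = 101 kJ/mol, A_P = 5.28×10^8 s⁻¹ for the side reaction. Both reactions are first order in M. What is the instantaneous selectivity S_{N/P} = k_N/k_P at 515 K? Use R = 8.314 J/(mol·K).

k_N/k_P = (A_N/A_P)·exp[−(E_N−E_P)/(RT)] = (A_N/A_P)·exp[(E_P−E_N)/(RT)].
(E_P−E_N)/(RT) = (101−136)×10³/(8.314×515) = -35000/4282 = -8.174.
k_N/k_P = (4.54×10^12/5.28×10^8)·exp(-8.174) = 8598 × 2.818×10^-4 = 2.42.

2.42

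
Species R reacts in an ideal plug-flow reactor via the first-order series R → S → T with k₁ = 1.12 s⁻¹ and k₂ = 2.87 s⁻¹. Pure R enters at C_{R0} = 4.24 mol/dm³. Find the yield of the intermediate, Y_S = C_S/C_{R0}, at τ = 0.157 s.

0.129

Solving the coupled first-order balances gives C_S(τ) = [k₁/(k₂−k₁)]·C_{R0}·(e^(−k₁τ) − e^(−k₂τ)).
e^(−k₁τ) = e^(−1.12×0.157) = e^(−0.1758) = 0.8388; e^(−k₂τ) = e^(−0.4506) = 0.6373.
C_S = 1.12×4.24/(2.87−1.12) × (0.8388−0.6373) = 2.714×0.2015 = 0.5468 mol/dm³.
Y_S = C_S/C_{R0} = 0.5468/4.24 = 0.129.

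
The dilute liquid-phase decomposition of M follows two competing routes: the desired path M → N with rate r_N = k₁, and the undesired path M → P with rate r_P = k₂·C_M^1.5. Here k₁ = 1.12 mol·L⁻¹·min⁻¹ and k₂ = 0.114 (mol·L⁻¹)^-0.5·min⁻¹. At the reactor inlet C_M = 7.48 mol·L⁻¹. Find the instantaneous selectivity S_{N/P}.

S_{N/P} = r_N/r_P = (k₁)/(k₂·C_M^1.5) = (k₁/k₂)·C_M^-1.5.
= (1.12) / (0.114×7.480^1.5) = 1.120/2.332 = 0.480.
The undesired path is higher order in M, so low C_M (CSTR or dilute feed) favours N.

0.480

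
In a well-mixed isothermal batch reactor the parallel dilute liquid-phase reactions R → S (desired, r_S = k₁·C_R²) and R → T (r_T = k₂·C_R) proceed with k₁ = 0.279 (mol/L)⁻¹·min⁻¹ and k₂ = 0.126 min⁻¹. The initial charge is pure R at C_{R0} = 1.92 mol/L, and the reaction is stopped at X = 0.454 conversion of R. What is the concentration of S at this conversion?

C_R = C_{R0}(1−X) = 1.048 mol/L.
Along a PFR/batch, dC_T/dC_R = −r_T/(r_S+r_T) = −k₂/(k₂+k₁·C_R).
Integrating from C_{R0} to C_R: C_T = (0.126/0.279)·ln[(0.126+0.279·1.92)/(0.126+0.279·1.05)] = 0.4516·ln(0.6617/0.4185) = 0.2069 mol/L.
Then C_S = (C_{R0}−C_R) − C_T = 0.8717 − 0.2069 = 0.6648 mol/L.

0.665 mol/L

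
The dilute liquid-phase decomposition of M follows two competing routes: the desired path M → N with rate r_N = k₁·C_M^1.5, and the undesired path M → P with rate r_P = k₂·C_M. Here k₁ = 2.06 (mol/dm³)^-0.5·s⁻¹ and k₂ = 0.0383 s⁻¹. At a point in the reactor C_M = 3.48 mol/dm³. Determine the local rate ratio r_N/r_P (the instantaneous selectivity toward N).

S_{N/P} = r_N/r_P = (k₁·C_M^1.5)/(k₂·C_M) = (k₁/k₂)·C_M^0.5.
= (2.06×3.480^1.5) / (0.0383×3.480) = 13.37/0.1333 = 100.

100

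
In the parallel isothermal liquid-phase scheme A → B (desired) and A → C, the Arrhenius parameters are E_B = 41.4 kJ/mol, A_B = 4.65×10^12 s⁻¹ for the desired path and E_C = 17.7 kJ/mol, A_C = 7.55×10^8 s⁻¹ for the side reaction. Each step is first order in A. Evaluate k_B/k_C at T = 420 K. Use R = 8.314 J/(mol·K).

Since both paths have the same order in A, the concentration cancels and S_{B/C} = k_B/k_C = (A_B/A_C)·exp[(E_C−E_B)/(RT)].
(E_C−E_B)/(RT) = (17.7−41.4)×10³/(8.314×420) = -23700/3492 = -6.787.
k_B/k_C = (4.65×10^12/7.55×10^8)·exp(-6.787) = 6159 × 0.001128 = 6.95.
Since E_B > E_C, raising the temperature improves selectivity toward B.

6.95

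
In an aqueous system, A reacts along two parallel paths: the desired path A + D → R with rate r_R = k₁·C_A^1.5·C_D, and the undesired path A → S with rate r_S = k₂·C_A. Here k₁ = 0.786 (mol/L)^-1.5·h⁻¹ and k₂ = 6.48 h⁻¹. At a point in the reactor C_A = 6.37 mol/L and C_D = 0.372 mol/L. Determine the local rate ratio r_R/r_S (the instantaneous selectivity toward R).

S_{R/S} = r_R/r_S = (k₁·C_A^1.5·C_D)/(k₂·C_A) = (k₁/k₂)·C_A^0.5·C_D.
= (0.786×6.370^1.5×0.3720) / (6.48×6.370) = 4.701/41.28 = 0.114.

0.114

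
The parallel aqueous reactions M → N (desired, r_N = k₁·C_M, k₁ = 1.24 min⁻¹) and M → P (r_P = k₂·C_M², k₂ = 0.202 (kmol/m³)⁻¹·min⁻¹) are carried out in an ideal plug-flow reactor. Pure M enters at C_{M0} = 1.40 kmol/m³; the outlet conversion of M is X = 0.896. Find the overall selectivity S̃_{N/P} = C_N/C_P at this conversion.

8.14

C_M = C_{M0}(1−X) = 0.1456 kmol/m³.
Along a PFR/batch, dC_N/dC_M = −r_N/(r_N+r_P) = −k₁/(k₁+k₂·C_M).
Integrating from C_{M0} to C_M: C_N = (1.24/0.202)·ln[(1.24+0.202·1.40)/(1.24+0.202·0.146)] = 6.139·ln(1.523/1.269) = 1.117 kmol/m³.
C_P = (C_{M0}−C_M)−C_N = 0.1372 kmol/m³; S̃_{N/P} = 1.117/0.1372 = 8.14.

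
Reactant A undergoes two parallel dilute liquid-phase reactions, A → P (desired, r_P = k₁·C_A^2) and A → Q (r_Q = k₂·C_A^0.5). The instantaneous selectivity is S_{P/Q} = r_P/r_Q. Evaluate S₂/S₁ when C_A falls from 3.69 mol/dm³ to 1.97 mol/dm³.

0.390

S_{P/Q} = (k₁/k₂)·C_A^1.5, so S₂/S₁ = (C_{A,2}/C_{A,1})^1.5.
= (1.97/3.69)^1.5 = (0.5339)^1.5 = 0.390.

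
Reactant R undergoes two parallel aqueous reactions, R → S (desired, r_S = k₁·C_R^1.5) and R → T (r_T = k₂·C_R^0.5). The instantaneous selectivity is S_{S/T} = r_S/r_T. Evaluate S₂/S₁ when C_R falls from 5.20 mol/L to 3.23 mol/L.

0.621

S_{S/T} = (k₁/k₂)·C_R, so S₂/S₁ = (C_{R,2}/C_{R,1}).
= 3.23/5.20 = 0.621.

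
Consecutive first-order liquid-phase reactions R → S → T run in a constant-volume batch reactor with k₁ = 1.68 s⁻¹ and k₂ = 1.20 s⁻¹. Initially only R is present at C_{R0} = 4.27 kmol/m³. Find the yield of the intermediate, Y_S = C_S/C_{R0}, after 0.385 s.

For first-order series with pure R initially, C_S(t) = k₁C_{R0}/(k₂−k₁)·(e^(−k₁t) − e^(−k₂t)).
e^(−k₁t) = e^(−1.68×0.385) = e^(−0.6468) = 0.5237; e^(−k₂t) = e^(−0.4620) = 0.6300.
C_S = 1.68×4.27/(1.20−1.68) × (0.5237−0.6300) = (-14.94)×(-0.1063) = 1.589 kmol/m³.
Y_S = C_S/C_{R0} = 1.589/4.27 = 0.372.

0.372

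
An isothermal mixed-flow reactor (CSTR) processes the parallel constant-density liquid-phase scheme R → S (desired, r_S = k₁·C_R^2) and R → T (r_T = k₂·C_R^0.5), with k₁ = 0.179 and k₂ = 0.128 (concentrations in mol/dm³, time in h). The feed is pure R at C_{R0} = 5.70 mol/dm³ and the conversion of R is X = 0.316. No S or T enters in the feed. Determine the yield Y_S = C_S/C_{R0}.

Exit C_R = C_{R0}(1−X) = 5.70×0.684 = 3.899 mol/dm³.
In a CSTR the entire volume is at exit conditions, so r_S = 0.179×3.899^2 = 2.721 and r_T = 0.128×3.899^0.5 = 0.2527.
Fraction of consumed R going to S: r_S/(r_S+r_T) = 0.9150.
C_S = 0.9150·C_{R0}·X = 0.9150×5.70×0.316 = 1.65 mol/dm³; Y_S = C_S/C_{R0} = 0.289.

0.289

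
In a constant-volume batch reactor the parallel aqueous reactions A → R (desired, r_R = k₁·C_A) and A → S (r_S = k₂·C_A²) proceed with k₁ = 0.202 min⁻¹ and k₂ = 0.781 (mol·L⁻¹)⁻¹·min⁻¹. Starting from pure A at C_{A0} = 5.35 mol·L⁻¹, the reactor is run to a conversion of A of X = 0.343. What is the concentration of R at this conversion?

0.102 mol·L⁻¹

C_A = C_{A0}(1−X) = 3.515 mol·L⁻¹.
Along a PFR/batch, dC_R/dC_A = −r_R/(r_R+r_S) = −k₁/(k₁+k₂·C_A).
Integrating from C_{A0} to C_A: C_R = (0.202/0.781)·ln[(0.202+0.781·5.35)/(0.202+0.781·3.51)] = 0.2586·ln(4.380/2.947) = 0.1025 mol·L⁻¹.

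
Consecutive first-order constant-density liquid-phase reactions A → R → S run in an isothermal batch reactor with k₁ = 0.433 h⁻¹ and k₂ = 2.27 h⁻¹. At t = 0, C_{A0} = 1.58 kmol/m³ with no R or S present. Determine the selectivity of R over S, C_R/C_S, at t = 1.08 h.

0.517

For first-order series with pure A initially, C_R(t) = k₁C_{A0}/(k₂−k₁)·(e^(−k₁t) − e^(−k₂t)).
e^(−k₁t) = e^(−0.433×1.08) = e^(−0.4676) = 0.6265; e^(−k₂t) = e^(−2.452) = 0.08616.
C_R = 0.433×1.58/(2.27−0.433) × (0.6265−0.08616) = 0.3724×0.5403 = 0.2012 kmol/m³.
C_A = C_{A0}e^(−k₁t) = 0.9898 kmol/m³, so C_S = C_{A0}−C_A−C_R = 0.3889 kmol/m³; C_R/C_S = 0.517.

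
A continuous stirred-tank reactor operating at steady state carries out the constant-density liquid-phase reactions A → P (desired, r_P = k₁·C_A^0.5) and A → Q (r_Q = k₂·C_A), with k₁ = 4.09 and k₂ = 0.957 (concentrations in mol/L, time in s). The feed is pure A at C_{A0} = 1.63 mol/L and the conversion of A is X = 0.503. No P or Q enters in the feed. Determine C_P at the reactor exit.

0.677 mol/L

Exit C_A = C_{A0}(1−X) = 1.63×0.497 = 0.8101 mol/L.
Rates in a CSTR are evaluated at the outlet concentration: r_P = 4.09×0.8101^0.5 = 3.681, r_Q = 0.957×0.8101 = 0.7753.
Fraction of consumed A going to P: r_P/(r_P+r_Q) = 0.8260.
C_P = 0.8260·C_{A0}·X = 0.8260×1.63×0.503 = 0.677 mol/L.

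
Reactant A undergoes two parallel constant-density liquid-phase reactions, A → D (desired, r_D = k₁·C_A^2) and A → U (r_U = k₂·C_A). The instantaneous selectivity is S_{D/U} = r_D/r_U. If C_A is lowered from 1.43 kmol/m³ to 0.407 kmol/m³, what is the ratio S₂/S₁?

S_{D/U} = (k₁/k₂)·C_A, so S₂/S₁ = (C_{A,2}/C_{A,1}).
= 0.407/1.43 = 0.285.
Selectivity toward D falls as C_A falls — high-concentration operation is favoured.

0.285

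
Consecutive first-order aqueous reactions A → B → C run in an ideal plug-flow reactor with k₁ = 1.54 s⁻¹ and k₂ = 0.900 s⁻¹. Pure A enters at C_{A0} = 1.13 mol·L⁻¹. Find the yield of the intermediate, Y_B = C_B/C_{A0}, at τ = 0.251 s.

Solving the coupled first-order balances gives C_B(τ) = [k₁/(k₂−k₁)]·C_{A0}·(e^(−k₁τ) − e^(−k₂τ)).
e^(−k₁τ) = e^(−1.54×0.251) = e^(−0.3865) = 0.6794; e^(−k₂τ) = e^(−0.2259) = 0.7978.
C_B = 1.54×1.13/(0.900−1.54) × (0.6794−0.7978) = (-2.719)×(-0.1184) = 0.3219 mol·L⁻¹.
Y_B = C_B/C_{A0} = 0.3219/1.13 = 0.285.

0.285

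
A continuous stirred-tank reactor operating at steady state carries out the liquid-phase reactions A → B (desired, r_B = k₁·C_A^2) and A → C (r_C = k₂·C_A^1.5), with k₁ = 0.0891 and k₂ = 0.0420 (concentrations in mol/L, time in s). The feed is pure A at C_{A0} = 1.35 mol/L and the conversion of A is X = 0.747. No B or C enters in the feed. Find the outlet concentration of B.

Exit C_A = C_{A0}(1−X) = 1.35×0.253 = 0.3416 mol/L.
In a CSTR the entire volume is at exit conditions, so r_B = 0.0891×0.3416^2 = 0.01039 and r_C = 0.0420×0.3416^1.5 = 0.008384.
Fraction of consumed A going to B: r_B/(r_B+r_C) = 0.5535.
C_B = 0.5535·C_{A0}·X = 0.5535×1.35×0.747 = 0.558 mol/L.

0.558 mol/L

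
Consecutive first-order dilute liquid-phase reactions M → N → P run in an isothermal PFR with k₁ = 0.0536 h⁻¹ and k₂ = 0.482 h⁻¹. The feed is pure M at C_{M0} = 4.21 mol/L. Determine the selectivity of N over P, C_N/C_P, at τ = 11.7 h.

0.166

For first-order series with pure M initially, C_N(τ) = k₁C_{M0}/(k₂−k₁)·(e^(−k₁τ) − e^(−k₂τ)).
e^(−k₁τ) = e^(−0.0536×11.7) = e^(−0.6271) = 0.5341; e^(−k₂τ) = e^(−5.639) = 0.003555.
C_N = 0.0536×4.21/(0.482−0.0536) × (0.5341−0.003555) = 0.5267×0.5306 = 0.2795 mol/L.
C_M = C_{M0}e^(−k₁τ) = 2.249 mol/L, so C_P = C_{M0}−C_M−C_N = 1.682 mol/L; C_N/C_P = 0.166.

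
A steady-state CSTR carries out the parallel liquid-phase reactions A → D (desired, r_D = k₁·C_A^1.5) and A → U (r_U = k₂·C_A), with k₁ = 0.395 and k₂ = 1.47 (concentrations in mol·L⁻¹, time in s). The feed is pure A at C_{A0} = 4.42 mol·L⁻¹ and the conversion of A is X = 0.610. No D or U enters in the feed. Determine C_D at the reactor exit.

0.703 mol·L⁻¹

Exit C_A = C_{A0}(1−X) = 4.42×0.390 = 1.724 mol·L⁻¹.
A CSTR operates uniformly at the exit composition, giving r_D = 0.8940 and r_U = 2.534 (each k·C_A^n at C_A = 1.724).
Fraction of consumed A going to D: r_D/(r_D+r_U) = 0.2608.
C_D = 0.2608·C_{A0}·X = 0.2608×4.42×0.610 = 0.703 mol·L⁻¹.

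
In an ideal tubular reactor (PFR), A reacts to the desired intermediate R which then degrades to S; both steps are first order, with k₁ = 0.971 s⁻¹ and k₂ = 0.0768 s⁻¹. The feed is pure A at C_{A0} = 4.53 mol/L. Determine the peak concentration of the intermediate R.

3.64 mol/L

At the optimum, C_{R,max}/C_{A0} = (k₁/k₂)^[k₂/(k₂−k₁)].
= (0.971/0.0768)^(0.0768/(0.0768−0.971)) = (12.64)^(-0.08589) = 0.8042.
C_{R,max} = 0.8042×4.53 = 3.64 mol/L.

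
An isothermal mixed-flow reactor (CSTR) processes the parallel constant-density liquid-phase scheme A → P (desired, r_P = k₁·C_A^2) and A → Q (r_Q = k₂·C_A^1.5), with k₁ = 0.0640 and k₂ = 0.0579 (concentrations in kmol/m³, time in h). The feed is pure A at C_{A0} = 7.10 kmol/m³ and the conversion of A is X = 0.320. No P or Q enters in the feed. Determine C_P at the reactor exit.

1.61 kmol/m³

Exit C_A = C_{A0}(1−X) = 7.10×0.680 = 4.828 kmol/m³.
A CSTR operates uniformly at the exit composition, giving r_P = 1.492 and r_Q = 0.6142 (each k·C_A^n at C_A = 4.828).
Fraction of consumed A going to P: r_P/(r_P+r_Q) = 0.7083.
C_P = 0.7083·C_{A0}·X = 0.7083×7.10×0.320 = 1.61 kmol/m³.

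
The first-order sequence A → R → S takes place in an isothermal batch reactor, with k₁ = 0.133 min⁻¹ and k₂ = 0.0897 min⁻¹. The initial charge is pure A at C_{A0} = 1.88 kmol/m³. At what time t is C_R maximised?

Setting dC_R/dt = 0 gives t_opt = ln(k₂/k₁)/(k₂−k₁).
= ln(0.0897/0.133)/(0.0897−0.133) = ln(0.6744)/-0.04330 = -0.3939/-0.04330 = 9.10 min.

9.10 min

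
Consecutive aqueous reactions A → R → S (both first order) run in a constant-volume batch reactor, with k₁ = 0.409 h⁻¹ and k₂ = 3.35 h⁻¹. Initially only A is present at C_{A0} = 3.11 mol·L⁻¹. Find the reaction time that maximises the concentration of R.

0.715 h

Setting dC_R/dt = 0 gives t_opt = ln(k₂/k₁)/(k₂−k₁).
= ln(3.35/0.409)/(3.35−0.409) = ln(8.191)/2.941 = 2.103/2.941 = 0.715 h.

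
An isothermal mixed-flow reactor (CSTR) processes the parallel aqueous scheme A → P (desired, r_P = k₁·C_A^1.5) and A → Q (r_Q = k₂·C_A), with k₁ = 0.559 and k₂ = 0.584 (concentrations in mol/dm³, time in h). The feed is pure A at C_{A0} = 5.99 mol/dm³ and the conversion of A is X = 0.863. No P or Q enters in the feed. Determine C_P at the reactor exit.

2.40 mol/dm³

Exit C_A = C_{A0}(1−X) = 5.99×0.137 = 0.8206 mol/dm³.
Rates in a CSTR are evaluated at the outlet concentration: r_P = 0.559×0.8206^1.5 = 0.4156, r_Q = 0.584×0.8206 = 0.4792.
Fraction of consumed A going to P: r_P/(r_P+r_Q) = 0.4644.
C_P = 0.4644·C_{A0}·X = 0.4644×5.99×0.863 = 2.40 mol/dm³.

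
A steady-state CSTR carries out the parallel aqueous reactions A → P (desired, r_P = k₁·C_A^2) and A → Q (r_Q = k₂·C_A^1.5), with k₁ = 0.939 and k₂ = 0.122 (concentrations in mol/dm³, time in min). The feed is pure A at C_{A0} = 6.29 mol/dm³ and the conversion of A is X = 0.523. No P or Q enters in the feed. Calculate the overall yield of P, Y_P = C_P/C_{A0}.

0.487

Exit C_A = C_{A0}(1−X) = 6.29×0.477 = 3.000 mol/dm³.
In a CSTR the entire volume is at exit conditions, so r_P = 0.939×3.000^2 = 8.453 and r_Q = 0.122×3.000^1.5 = 0.6340.
Fraction of consumed A going to P: r_P/(r_P+r_Q) = 0.9302.
C_P = 0.9302·C_{A0}·X = 0.9302×6.29×0.523 = 3.06 mol/dm³; Y_P = C_P/C_{A0} = 0.487.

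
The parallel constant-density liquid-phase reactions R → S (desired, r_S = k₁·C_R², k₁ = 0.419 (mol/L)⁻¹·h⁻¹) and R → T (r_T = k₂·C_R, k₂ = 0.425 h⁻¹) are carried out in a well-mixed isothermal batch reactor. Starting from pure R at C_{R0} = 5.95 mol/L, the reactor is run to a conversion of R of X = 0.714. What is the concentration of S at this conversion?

C_R = C_{R0}(1−X) = 1.702 mol/L.
Along a PFR/batch, dC_T/dC_R = −r_T/(r_S+r_T) = −k₂/(k₂+k₁·C_R).
Integrating from C_{R0} to C_R: C_T = (0.425/0.419)·ln[(0.425+0.419·5.95)/(0.425+0.419·1.70)] = 1.014·ln(2.918/1.138) = 0.9551 mol/L.
Then C_S = (C_{R0}−C_R) − C_T = 4.248 − 0.9551 = 3.293 mol/L.

3.29 mol/L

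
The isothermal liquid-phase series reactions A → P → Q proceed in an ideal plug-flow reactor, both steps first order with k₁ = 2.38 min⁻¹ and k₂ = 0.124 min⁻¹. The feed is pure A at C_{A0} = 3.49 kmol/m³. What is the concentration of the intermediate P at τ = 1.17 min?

For first-order series with pure A initially, C_P(τ) = k₁C_{A0}/(k₂−k₁)·(e^(−k₁τ) − e^(−k₂τ)).
e^(−k₁τ) = e^(−2.38×1.17) = e^(−2.785) = 0.06175; e^(−k₂τ) = e^(−0.1451) = 0.8650.
C_P = 2.38×3.49/(0.124−2.38) × (0.06175−0.8650) = (-3.682)×(-0.8032) = 2.957 kmol/m³.

2.96 kmol/m³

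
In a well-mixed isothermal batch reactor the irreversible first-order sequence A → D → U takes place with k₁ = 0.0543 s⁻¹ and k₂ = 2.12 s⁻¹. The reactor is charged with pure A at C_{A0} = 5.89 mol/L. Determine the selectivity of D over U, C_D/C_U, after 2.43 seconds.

0.227

The intermediate concentration in a first-order A→B→C sequence is C_D = k₁C_{A0}(e^(−k₁t) − e^(−k₂t))/(k₂−k₁).
e^(−k₁t) = e^(−0.0543×2.43) = e^(−0.1319) = 0.8764; e^(−k₂t) = e^(−5.152) = 0.005790.
C_D = 0.0543×5.89/(2.12−0.0543) × (0.8764−0.005790) = 0.1548×0.8706 = 0.1348 mol/L.
C_A = C_{A0}e^(−k₁t) = 5.162 mol/L, so C_U = C_{A0}−C_A−C_D = 0.5933 mol/L; C_D/C_U = 0.227.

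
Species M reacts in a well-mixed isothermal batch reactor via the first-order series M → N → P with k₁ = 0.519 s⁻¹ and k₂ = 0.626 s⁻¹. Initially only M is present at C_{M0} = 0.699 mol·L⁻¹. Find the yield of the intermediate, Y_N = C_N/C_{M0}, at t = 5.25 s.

0.137

For first-order series with pure M initially, C_N(t) = k₁C_{M0}/(k₂−k₁)·(e^(−k₁t) − e^(−k₂t)).
e^(−k₁t) = e^(−0.519×5.25) = e^(−2.725) = 0.06556; e^(−k₂t) = e^(−3.287) = 0.03738.
C_N = 0.519×0.699/(0.626−0.519) × (0.06556−0.03738) = 3.390×0.02818 = 0.09554 mol·L⁻¹.
Y_N = C_N/C_{M0} = 0.09554/0.699 = 0.137.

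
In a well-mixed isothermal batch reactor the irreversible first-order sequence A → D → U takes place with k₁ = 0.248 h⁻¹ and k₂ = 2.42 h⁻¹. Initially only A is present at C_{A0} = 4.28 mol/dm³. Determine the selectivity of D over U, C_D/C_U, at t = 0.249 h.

2.98

For first-order series with pure A initially, C_D(t) = k₁C_{A0}/(k₂−k₁)·(e^(−k₁t) − e^(−k₂t)).
e^(−k₁t) = e^(−0.248×0.249) = e^(−0.06175) = 0.9401; e^(−k₂t) = e^(−0.6026) = 0.5474.
C_D = 0.248×4.28/(2.42−0.248) × (0.9401−0.5474) = 0.4887×0.3927 = 0.1919 mol/dm³.
C_A = C_{A0}e^(−k₁t) = 4.024 mol/dm³, so C_U = C_{A0}−C_A−C_D = 0.06438 mol/dm³; C_D/C_U = 2.98.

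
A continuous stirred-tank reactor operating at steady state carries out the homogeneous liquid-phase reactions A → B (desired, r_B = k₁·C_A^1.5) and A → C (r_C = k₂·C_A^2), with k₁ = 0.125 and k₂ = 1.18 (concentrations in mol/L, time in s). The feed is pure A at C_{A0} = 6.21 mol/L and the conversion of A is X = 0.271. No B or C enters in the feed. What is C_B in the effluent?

0.0798 mol/L

Exit C_A = C_{A0}(1−X) = 6.21×0.729 = 4.527 mol/L.
Rates in a CSTR are evaluated at the outlet concentration: r_B = 0.125×4.527^1.5 = 1.204, r_C = 1.18×4.527^2 = 24.18.
Fraction of consumed A going to B: r_B/(r_B+r_C) = 0.04743.
C_B = 0.04743·C_{A0}·X = 0.04743×6.21×0.271 = 0.0798 mol/L.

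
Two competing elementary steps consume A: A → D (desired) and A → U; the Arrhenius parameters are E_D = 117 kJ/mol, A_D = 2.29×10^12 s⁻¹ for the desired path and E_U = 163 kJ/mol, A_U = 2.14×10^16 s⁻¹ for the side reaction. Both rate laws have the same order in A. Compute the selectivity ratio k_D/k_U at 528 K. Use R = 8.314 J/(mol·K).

With equal orders, S_{D/U} = k_D/k_U = (A_D/A_U)·exp[(E_U−E_D)/(RT)].
(E_U−E_D)/(RT) = (163−117)×10³/(8.314×528) = 46000/4390 = 10.48.
k_D/k_U = (2.29×10^12/2.14×10^16)·exp(10.48) = 1.070×10^-4 × 35556 = 3.80.

3.80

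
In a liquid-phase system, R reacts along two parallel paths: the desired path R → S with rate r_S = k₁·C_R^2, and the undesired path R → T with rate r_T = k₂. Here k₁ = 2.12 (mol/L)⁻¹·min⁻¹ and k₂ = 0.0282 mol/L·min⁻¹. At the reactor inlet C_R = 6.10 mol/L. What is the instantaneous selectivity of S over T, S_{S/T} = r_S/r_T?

2797

S_{S/T} = r_S/r_T = (k₁·C_R^2)/(k₂) = (k₁/k₂)·C_R^2.
= (2.12×6.100^2) / (0.0282) = 78.89/0.02820 = 2797.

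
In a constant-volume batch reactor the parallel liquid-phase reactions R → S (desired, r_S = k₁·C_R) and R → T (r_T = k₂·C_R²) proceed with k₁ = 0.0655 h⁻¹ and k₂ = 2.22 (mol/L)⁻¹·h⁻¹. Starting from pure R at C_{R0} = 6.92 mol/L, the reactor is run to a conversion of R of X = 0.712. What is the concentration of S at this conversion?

0.0364 mol/L

C_R = C_{R0}(1−X) = 1.993 mol/L.
Along a PFR/batch, dC_S/dC_R = −r_S/(r_S+r_T) = −k₁/(k₁+k₂·C_R).
Integrating from C_{R0} to C_R: C_S = (0.0655/2.22)·ln[(0.0655+2.22·6.92)/(0.0655+2.22·1.99)] = 0.02950·ln(15.43/4.490) = 0.03642 mol/L.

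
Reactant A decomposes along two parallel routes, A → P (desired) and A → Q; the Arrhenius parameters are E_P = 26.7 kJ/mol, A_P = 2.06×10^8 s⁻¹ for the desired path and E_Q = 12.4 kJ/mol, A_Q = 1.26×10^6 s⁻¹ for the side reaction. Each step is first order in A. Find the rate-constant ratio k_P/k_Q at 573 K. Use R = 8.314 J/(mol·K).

With equal orders, S_{P/Q} = k_P/k_Q = (A_P/A_Q)·exp[(E_Q−E_P)/(RT)].
(E_Q−E_P)/(RT) = (12.4−26.7)×10³/(8.314×573) = -14300/4764 = -3.002.
k_P/k_Q = (2.06×10^8/1.26×10^6)·exp(-3.002) = 163.5 × 0.04970 = 8.13.
Since E_P > E_Q, raising the temperature improves selectivity toward P.

8.13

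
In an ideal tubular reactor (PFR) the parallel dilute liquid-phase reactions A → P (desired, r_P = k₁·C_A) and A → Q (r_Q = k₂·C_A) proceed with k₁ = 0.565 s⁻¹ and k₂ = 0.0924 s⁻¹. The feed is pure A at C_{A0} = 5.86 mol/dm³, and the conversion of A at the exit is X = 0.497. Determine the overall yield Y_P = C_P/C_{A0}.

0.427

C_A = C_{A0}(1−X) = 2.948 mol/dm³.
Both paths are first order in A, so the instantaneous fraction to P is constant: dC_P/d(−C_A) = k₁/(k₁+k₂) = 0.8594.
C_P = 0.8594·(C_{A0}−C_A) = 0.8594×2.912 = 2.50 mol/dm³.
Y_P = C_P/C_{A0} = 2.503/5.86 = 0.427.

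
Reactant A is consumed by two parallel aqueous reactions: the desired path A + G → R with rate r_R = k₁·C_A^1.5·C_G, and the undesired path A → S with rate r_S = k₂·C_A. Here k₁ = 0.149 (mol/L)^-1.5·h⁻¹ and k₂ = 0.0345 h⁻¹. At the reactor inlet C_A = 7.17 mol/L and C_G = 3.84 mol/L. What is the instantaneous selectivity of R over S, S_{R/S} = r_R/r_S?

44.4

S_{R/S} = r_R/r_S = (k₁·C_A^1.5·C_G)/(k₂·C_A) = (k₁/k₂)·C_A^0.5·C_G.
= (0.149×7.170^1.5×3.840) / (0.0345×7.170) = 10.98/0.2474 = 44.4.
Since the desired path is higher order in A, keeping C_A high (PFR or concentrated feed) favours R.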